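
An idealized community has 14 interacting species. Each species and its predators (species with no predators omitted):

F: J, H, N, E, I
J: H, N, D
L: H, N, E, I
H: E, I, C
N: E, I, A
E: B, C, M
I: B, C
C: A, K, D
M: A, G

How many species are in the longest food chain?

One longest chain: F → J → H → E → C → A.
It has 6 species and 5 links.

6 species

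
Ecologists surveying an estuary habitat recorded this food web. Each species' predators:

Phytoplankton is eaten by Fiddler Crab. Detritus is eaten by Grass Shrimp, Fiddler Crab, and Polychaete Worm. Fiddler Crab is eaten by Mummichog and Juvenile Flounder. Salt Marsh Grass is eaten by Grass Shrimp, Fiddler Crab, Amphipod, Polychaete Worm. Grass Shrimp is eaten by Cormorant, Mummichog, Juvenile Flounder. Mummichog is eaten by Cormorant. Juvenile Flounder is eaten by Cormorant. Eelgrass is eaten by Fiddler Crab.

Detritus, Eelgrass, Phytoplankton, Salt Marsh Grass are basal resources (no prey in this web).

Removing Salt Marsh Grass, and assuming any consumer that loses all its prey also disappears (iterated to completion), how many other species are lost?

Remove Salt Marsh Grass.
Round 1: Amphipod (all prey gone) → extinct.
No further losses. Total secondary extinctions: 1.

1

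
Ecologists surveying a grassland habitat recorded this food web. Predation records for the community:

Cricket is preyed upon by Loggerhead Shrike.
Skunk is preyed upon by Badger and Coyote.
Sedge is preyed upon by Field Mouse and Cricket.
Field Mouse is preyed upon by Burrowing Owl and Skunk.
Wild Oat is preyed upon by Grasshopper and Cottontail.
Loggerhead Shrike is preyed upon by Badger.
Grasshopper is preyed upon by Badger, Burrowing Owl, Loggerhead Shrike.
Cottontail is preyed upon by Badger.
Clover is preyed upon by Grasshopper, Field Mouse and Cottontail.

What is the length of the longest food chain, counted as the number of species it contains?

One longest chain: Sedge → Field Mouse → Skunk → Coyote.
It has 4 species and 3 links.

4 species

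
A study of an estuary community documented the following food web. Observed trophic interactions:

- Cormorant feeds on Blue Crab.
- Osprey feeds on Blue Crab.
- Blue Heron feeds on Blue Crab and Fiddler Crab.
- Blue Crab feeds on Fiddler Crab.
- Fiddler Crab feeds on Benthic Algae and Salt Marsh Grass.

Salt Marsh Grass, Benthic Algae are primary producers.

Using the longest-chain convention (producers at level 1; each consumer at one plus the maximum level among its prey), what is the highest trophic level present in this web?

4

Producers (level 1): Salt Marsh Grass, Benthic Algae.
Salt Marsh Grass → Fiddler Crab → Blue Crab → Blue Heron gives Blue Heron level 4.
No species has a prey at level 4, so no species reaches level 5.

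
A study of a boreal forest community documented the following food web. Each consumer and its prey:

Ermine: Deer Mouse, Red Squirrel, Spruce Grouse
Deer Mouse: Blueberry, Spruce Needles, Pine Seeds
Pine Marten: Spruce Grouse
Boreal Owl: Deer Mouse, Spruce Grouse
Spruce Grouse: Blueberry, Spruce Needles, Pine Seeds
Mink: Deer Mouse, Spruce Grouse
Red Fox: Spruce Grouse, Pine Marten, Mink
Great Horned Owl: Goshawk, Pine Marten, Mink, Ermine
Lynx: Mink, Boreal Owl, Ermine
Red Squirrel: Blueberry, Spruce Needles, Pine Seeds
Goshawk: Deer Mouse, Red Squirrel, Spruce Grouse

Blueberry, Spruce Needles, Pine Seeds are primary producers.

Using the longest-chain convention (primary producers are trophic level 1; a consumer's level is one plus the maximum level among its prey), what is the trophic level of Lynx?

Trophic level 4

Blueberry is a producer → level 1.
Deer Mouse eats Blueberry (level 1); other prey at levels: Spruce Needles 1, Pine Seeds 1 → level 2.
Mink eats Deer Mouse (level 2); other prey at levels: Spruce Grouse 2 → level 3.
Lynx eats Mink (level 3); other prey at levels: Boreal Owl 3, Ermine 3 → level 4.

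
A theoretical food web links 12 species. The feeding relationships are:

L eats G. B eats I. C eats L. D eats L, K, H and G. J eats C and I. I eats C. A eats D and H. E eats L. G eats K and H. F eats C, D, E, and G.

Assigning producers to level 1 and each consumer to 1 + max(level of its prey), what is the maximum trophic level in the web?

Producers (level 1): K, H.
K → G → L → C → I → B gives B level 6.
No species has a prey at level 6, so no species reaches level 7.

6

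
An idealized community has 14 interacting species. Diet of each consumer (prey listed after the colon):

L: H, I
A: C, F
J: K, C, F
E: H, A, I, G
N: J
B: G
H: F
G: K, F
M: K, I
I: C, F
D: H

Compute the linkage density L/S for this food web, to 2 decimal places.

There are L = 21 links among S = 14 species.
L/S = 21/14 = 1.5000 ≈ 1.50.

L/S = 1.50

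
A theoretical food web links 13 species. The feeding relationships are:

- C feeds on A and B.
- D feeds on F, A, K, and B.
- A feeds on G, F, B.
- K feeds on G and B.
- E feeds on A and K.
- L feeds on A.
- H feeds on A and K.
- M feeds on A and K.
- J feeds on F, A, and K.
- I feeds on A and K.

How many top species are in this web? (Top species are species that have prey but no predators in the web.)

8

Top species (has prey, but nothing eats it): H, D, M, L, I, E, J, C.
Count: 8.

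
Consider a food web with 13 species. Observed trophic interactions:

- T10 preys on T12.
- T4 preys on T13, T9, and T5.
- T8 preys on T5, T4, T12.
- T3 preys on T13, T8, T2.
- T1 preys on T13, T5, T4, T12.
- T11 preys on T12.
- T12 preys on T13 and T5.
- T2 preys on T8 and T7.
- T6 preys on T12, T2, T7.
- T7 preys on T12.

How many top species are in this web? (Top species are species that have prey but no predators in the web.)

Top species (has prey, but nothing eats it): T1, T11, T10, T3, T6.
Count: 5.

5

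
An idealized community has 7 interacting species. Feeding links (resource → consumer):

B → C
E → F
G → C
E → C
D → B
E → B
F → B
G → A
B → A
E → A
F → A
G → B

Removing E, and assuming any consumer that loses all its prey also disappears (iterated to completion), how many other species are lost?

1

Remove E.
Round 1: F (all prey gone) → extinct.
No further losses. Total secondary extinctions: 1.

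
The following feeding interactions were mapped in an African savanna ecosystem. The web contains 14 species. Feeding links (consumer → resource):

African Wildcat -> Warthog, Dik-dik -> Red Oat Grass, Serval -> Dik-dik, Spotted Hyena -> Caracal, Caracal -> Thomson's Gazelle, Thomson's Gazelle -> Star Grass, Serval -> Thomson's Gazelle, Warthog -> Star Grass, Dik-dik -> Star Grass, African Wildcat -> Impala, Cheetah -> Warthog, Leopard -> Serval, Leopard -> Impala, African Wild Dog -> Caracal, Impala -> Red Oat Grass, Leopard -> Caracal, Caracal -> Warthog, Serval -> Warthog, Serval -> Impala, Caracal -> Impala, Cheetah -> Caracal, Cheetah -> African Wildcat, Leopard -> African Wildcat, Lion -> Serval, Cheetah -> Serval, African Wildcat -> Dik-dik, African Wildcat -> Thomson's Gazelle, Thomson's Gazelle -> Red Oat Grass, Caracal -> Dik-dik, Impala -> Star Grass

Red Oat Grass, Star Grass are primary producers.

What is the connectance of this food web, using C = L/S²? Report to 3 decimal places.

C = 0.153

The web has S = 14 species and L = 30 feeding links.
C = L / S² = 30 / 196 = 0.1531 ≈ 0.153.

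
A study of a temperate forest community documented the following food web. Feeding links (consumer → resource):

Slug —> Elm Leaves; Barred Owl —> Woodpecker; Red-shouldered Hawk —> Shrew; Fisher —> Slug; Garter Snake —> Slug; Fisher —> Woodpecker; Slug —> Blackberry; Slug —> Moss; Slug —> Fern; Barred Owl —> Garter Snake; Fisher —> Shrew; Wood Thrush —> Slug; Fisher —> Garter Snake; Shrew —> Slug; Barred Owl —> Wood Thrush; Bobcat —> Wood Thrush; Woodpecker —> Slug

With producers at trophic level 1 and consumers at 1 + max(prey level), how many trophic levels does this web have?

Producers (level 1): Blackberry, Fern, Moss, Elm Leaves.
Blackberry → Slug → Woodpecker → Fisher gives Fisher level 4.
No species has a prey at level 4, so no species reaches level 5.

4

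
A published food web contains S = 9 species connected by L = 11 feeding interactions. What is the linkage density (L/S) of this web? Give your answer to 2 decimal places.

There are L = 11 links among S = 9 species.
L/S = 11/9 = 1.2222 ≈ 1.22.

L/S = 1.22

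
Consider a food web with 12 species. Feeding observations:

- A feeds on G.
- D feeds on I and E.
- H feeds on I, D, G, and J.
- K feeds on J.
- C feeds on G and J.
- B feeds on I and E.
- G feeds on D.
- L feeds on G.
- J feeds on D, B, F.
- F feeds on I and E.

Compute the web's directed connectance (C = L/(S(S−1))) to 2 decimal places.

C = 0.14

The web has S = 12 species and L = 19 feeding links.
C = L / (S(S−1)) = 19 / 132 = 0.1439 ≈ 0.14.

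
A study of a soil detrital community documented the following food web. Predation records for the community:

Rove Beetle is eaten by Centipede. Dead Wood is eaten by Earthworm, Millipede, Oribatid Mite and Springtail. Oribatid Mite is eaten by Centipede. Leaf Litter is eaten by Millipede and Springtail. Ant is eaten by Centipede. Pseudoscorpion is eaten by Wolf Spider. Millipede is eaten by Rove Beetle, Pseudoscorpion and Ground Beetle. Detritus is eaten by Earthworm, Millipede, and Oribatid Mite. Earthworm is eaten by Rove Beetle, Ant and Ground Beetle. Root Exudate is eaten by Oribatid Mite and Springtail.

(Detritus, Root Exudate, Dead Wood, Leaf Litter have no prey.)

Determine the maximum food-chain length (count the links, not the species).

One longest chain: Detritus → Earthworm → Rove Beetle → Centipede.
It has 4 species and 3 links.

3 links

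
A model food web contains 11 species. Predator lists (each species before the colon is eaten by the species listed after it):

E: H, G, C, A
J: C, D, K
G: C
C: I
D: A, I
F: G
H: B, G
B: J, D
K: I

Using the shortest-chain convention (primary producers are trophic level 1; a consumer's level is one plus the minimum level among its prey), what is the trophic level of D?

Trophic level 4

E is a producer → level 1.
H eats E → level 2.
B eats H → level 3.
D eats B → level 4.
No prey of D is below level 3, so 4 is the minimum.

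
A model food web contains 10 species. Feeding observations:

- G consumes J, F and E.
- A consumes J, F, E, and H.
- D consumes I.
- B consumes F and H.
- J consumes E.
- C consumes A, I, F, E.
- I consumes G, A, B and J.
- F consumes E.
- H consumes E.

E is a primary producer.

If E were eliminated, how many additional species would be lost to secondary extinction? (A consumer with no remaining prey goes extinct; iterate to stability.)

9

Remove E.
Round 1: F (all prey gone), J (all prey gone), H (all prey gone) → extinct.
Round 2: B (all prey gone), G (all prey gone), A (all prey gone) → extinct.
Round 3: I (all prey gone) → extinct.
Round 4: D (all prey gone), C (all prey gone) → extinct.
No further losses. Total secondary extinctions: 9.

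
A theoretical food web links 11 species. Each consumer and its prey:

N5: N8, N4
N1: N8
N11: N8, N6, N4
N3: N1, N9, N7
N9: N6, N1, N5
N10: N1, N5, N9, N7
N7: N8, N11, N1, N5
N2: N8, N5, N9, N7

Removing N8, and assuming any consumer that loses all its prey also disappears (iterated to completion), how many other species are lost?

1

Remove N8.
Round 1: N1 (all prey gone) → extinct.
No further losses. Total secondary extinctions: 1.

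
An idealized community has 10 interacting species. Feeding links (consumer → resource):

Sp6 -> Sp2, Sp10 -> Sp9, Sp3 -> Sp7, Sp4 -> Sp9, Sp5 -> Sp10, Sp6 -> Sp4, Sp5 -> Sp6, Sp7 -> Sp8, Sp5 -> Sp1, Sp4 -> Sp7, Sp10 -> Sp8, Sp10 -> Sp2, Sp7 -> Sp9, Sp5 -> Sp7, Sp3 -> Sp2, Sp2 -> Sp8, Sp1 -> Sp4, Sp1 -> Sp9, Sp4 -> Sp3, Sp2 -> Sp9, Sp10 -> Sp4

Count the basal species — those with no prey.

Basal species (no prey listed): Sp9, Sp8.
Count: 2.

2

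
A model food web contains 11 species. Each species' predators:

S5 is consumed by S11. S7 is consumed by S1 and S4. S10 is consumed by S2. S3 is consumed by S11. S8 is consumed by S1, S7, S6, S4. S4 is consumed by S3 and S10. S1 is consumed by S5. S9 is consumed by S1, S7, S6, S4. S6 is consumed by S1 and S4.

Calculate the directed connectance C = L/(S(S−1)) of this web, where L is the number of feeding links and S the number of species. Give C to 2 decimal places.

C = 0.16

The web has S = 11 species and L = 18 feeding links.
C = L / (S(S−1)) = 18 / 110 = 0.1636 ≈ 0.16.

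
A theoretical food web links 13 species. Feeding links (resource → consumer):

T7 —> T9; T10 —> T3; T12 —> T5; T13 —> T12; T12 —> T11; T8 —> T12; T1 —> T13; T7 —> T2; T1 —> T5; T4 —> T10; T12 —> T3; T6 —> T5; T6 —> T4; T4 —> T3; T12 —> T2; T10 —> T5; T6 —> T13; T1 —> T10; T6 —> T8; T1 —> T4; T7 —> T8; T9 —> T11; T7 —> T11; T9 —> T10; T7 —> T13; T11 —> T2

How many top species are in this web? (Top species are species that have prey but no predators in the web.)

3

Top species (has prey, but nothing eats it): T3, T5, T2.
Count: 3.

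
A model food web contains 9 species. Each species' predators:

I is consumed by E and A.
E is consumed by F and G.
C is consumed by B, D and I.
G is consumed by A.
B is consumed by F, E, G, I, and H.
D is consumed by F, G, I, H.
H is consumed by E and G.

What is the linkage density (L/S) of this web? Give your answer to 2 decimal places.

L/S = 2.11

There are L = 19 links among S = 9 species.
L/S = 19/9 = 2.1111 ≈ 2.11.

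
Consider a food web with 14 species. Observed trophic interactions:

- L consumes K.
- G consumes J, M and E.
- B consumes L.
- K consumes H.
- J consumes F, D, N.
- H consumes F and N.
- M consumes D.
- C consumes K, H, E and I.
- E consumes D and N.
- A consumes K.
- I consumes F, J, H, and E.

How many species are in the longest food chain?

One longest chain: N → H → K → L → B.
It has 5 species and 4 links.

5 species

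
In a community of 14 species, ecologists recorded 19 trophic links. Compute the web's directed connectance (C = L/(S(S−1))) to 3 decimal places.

C = 0.104

The web has S = 14 species and L = 19 feeding links.
C = L / (S(S−1)) = 19 / 182 = 0.1044 ≈ 0.104.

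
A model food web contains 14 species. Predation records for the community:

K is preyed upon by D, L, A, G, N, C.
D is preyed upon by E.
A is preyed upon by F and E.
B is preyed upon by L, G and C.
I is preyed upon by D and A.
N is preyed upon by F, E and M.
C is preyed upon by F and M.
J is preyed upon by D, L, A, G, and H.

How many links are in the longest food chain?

2 links

One longest chain: K → N → E.
It has 3 species and 2 links.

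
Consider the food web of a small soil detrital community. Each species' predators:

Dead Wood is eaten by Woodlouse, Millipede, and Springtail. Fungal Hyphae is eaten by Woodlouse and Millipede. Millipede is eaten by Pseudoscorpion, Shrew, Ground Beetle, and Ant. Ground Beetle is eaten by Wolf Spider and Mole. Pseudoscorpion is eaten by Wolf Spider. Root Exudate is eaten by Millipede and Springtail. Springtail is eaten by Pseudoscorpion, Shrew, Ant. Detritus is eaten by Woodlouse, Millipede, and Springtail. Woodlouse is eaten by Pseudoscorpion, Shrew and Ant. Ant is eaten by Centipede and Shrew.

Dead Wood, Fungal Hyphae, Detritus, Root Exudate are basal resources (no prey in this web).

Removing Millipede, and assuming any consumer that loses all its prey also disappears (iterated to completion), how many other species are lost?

Remove Millipede.
Round 1: Ground Beetle (all prey gone) → extinct.
Round 2: Mole (all prey gone) → extinct.
No further losses. Total secondary extinctions: 2.

2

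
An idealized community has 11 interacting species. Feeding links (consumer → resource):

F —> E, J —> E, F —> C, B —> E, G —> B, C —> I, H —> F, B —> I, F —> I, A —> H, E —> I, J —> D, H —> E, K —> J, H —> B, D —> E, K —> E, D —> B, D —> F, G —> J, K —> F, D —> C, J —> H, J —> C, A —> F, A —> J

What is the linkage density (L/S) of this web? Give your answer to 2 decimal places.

L/S = 2.36

There are L = 26 links among S = 11 species.
L/S = 26/11 = 2.3636 ≈ 2.36.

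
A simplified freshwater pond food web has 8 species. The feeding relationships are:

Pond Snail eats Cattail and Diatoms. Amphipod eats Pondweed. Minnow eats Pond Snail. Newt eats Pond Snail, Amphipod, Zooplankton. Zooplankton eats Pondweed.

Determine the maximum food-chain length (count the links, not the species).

2 links

One longest chain: Diatoms → Pond Snail → Minnow.
It has 3 species and 2 links.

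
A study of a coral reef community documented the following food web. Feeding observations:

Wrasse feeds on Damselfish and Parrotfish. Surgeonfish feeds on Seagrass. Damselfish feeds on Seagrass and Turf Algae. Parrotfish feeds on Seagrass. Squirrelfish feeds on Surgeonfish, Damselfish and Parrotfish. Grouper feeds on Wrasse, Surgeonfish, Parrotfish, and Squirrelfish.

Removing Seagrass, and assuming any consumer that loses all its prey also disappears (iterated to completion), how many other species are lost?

2

Remove Seagrass.
Round 1: Surgeonfish (all prey gone), Parrotfish (all prey gone) → extinct.
No further losses. Total secondary extinctions: 2.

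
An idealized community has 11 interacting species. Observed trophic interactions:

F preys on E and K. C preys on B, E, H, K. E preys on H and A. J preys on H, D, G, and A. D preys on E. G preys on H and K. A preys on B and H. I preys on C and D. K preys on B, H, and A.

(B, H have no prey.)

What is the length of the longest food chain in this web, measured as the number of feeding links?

4 links

One longest chain: B → A → K → C → I.
It has 5 species and 4 links.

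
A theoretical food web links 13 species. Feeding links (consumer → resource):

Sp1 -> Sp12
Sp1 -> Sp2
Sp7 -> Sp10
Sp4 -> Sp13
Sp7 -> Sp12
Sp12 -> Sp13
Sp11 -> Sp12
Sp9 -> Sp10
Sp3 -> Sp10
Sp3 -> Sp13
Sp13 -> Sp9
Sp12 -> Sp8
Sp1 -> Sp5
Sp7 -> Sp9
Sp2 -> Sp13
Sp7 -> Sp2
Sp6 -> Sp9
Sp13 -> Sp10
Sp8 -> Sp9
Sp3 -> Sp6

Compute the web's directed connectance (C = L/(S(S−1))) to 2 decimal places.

C = 0.13

The web has S = 13 species and L = 20 feeding links.
C = L / (S(S−1)) = 20 / 156 = 0.1282 ≈ 0.13.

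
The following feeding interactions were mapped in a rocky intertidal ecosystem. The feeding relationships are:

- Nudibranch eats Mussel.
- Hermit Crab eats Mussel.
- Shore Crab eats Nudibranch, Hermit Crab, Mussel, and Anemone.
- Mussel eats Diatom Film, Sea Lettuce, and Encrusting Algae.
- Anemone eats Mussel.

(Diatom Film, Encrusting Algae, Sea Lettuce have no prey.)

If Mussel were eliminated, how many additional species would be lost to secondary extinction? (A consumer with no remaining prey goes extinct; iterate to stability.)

Remove Mussel.
Round 1: Nudibranch (all prey gone), Anemone (all prey gone), Hermit Crab (all prey gone) → extinct.
Round 2: Shore Crab (all prey gone) → extinct.
No further losses. Total secondary extinctions: 4.

4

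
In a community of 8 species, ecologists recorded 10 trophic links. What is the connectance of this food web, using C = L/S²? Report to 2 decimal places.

The web has S = 8 species and L = 10 feeding links.
C = L / S² = 10 / 64 = 0.1562 ≈ 0.16.

C = 0.16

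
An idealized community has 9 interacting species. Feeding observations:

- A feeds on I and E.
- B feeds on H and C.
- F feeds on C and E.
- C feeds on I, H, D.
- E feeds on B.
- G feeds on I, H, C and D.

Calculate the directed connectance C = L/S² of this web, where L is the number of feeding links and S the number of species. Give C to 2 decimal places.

The web has S = 9 species and L = 14 feeding links.
C = L / S² = 14 / 81 = 0.1728 ≈ 0.17.

C = 0.17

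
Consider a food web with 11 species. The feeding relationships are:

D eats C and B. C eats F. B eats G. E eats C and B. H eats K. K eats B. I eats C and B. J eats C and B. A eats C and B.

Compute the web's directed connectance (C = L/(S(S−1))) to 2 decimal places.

C = 0.13

The web has S = 11 species and L = 14 feeding links.
C = L / (S(S−1)) = 14 / 110 = 0.1273 ≈ 0.13.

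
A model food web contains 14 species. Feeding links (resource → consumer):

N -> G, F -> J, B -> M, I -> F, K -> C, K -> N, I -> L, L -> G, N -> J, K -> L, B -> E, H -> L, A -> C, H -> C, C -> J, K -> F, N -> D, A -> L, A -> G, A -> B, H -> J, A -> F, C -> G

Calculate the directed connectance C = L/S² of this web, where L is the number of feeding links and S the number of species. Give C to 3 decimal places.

The web has S = 14 species and L = 23 feeding links.
C = L / S² = 23 / 196 = 0.1173 ≈ 0.117.

C = 0.117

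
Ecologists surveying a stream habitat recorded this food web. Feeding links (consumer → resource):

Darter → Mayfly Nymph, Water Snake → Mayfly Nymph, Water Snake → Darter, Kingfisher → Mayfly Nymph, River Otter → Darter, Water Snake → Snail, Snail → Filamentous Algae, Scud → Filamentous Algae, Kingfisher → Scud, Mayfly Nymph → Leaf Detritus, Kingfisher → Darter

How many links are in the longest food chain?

3 links

One longest chain: Leaf Detritus → Mayfly Nymph → Darter → Water Snake.
It has 4 species and 3 links.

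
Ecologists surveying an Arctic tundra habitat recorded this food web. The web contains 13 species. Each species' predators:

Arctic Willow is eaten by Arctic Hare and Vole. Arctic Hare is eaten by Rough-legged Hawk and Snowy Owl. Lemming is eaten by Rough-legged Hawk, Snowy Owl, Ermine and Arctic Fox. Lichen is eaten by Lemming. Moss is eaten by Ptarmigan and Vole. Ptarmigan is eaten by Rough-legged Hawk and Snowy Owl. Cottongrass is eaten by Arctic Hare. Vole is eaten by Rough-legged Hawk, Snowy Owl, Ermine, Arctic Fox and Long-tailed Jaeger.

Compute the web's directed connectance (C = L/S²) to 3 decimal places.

C = 0.112

The web has S = 13 species and L = 19 feeding links.
C = L / S² = 19 / 169 = 0.1124 ≈ 0.112.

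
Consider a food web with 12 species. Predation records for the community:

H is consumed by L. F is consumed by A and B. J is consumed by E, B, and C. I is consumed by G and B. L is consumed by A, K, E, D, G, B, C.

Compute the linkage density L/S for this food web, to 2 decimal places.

L/S = 1.25

There are L = 15 links among S = 12 species.
L/S = 15/12 = 1.2500 ≈ 1.25.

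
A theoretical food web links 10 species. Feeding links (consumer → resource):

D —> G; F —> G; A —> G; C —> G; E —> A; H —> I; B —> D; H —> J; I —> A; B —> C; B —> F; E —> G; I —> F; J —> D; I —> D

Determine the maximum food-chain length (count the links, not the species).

One longest chain: G → D → I → H.
It has 4 species and 3 links.

3 links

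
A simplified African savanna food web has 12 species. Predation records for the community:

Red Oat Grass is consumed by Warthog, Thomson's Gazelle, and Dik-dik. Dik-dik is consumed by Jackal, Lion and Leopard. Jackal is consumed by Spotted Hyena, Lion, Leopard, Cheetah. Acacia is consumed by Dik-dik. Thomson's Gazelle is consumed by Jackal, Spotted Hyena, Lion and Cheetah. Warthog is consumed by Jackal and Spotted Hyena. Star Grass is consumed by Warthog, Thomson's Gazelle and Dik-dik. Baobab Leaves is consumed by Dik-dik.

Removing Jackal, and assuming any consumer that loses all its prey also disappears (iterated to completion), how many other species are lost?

0

Remove Jackal.
Every predator of it retains at least one other prey: Cheetah still has Thomson's Gazelle; Lion still has Dik-dik, Thomson's Gazelle; Spotted Hyena still has Warthog, Thomson's Gazelle; Leopard still has Dik-dik.
No consumer loses all prey, so no secondary extinctions occur.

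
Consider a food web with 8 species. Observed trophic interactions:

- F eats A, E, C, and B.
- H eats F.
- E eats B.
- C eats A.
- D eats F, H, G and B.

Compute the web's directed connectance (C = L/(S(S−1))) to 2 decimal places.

C = 0.20

The web has S = 8 species and L = 11 feeding links.
C = L / (S(S−1)) = 11 / 56 = 0.1964 ≈ 0.20.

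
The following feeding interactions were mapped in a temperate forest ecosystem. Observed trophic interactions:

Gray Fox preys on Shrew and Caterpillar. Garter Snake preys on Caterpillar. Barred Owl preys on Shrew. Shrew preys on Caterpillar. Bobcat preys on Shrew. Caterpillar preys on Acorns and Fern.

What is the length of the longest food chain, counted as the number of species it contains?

4 species

One longest chain: Fern → Caterpillar → Shrew → Bobcat.
It has 4 species and 3 links.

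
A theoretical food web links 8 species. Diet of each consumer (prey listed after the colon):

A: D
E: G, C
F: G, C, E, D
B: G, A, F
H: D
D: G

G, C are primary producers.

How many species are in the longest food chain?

4 species

One longest chain: G → D → A → B.
It has 4 species and 3 links.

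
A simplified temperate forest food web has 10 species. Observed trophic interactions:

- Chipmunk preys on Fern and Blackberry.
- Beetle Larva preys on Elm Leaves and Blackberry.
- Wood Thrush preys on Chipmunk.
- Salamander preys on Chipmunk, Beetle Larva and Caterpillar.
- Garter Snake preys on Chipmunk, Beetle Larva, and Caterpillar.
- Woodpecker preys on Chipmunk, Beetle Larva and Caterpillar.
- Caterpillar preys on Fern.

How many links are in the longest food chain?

One longest chain: Elm Leaves → Beetle Larva → Salamander.
It has 3 species and 2 links.

2 links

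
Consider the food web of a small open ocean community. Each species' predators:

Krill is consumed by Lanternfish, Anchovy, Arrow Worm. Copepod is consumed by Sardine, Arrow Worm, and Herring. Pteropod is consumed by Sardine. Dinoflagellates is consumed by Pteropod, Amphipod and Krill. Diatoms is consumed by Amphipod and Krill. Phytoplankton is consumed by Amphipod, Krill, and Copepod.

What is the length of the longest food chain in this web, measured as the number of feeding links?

2 links

One longest chain: Phytoplankton → Copepod → Herring.
It has 3 species and 2 links.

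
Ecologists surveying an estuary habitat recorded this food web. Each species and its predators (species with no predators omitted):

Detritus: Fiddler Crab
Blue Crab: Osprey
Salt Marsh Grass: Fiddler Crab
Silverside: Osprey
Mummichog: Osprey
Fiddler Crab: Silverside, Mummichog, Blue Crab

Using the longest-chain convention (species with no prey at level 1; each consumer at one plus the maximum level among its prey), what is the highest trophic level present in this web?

Basal resources (level 1): Detritus, Salt Marsh Grass.
Detritus → Fiddler Crab → Silverside → Osprey gives Osprey level 4.
No species has a prey at level 4, so no species reaches level 5.

4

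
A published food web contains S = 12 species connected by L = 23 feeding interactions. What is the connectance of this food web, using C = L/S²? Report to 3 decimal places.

C = 0.160

The web has S = 12 species and L = 23 feeding links.
C = L / S² = 23 / 144 = 0.1597 ≈ 0.160.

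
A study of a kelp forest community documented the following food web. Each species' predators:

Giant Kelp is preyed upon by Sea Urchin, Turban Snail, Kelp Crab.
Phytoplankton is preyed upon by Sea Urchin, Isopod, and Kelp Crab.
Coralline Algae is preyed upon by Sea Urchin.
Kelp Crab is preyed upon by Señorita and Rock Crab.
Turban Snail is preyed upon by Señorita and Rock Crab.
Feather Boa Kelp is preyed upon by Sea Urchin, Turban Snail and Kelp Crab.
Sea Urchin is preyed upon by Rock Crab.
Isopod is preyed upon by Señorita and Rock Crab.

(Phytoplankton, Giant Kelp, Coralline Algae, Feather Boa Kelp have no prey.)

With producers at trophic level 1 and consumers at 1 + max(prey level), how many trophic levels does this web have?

Producers (level 1): Phytoplankton, Giant Kelp, Coralline Algae, Feather Boa Kelp.
Giant Kelp → Turban Snail → Señorita gives Señorita level 3.
No species has a prey at level 3, so no species reaches level 4.

3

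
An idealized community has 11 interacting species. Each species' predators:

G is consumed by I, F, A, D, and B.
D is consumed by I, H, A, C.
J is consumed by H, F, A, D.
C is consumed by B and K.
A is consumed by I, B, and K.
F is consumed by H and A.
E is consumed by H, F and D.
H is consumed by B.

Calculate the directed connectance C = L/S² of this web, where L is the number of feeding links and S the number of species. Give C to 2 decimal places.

The web has S = 11 species and L = 24 feeding links.
C = L / S² = 24 / 121 = 0.1983 ≈ 0.20.

C = 0.20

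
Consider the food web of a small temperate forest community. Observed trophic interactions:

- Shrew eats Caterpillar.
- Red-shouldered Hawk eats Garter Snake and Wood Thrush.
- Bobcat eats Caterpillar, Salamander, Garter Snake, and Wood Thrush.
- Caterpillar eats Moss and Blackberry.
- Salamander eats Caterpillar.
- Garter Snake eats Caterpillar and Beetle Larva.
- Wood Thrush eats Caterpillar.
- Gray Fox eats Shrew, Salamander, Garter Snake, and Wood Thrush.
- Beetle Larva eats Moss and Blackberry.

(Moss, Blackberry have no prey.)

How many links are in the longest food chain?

3 links

One longest chain: Moss → Caterpillar → Garter Snake → Red-shouldered Hawk.
It has 4 species and 3 links.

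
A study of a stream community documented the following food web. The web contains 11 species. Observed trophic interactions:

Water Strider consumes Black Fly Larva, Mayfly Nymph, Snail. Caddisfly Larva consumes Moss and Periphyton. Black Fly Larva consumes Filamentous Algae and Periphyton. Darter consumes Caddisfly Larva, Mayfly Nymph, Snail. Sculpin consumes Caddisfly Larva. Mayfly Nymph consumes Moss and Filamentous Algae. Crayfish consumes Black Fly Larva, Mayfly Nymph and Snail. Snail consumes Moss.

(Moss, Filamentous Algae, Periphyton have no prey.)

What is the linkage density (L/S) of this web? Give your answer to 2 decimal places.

L/S = 1.55

There are L = 17 links among S = 11 species.
L/S = 17/11 = 1.5455 ≈ 1.55.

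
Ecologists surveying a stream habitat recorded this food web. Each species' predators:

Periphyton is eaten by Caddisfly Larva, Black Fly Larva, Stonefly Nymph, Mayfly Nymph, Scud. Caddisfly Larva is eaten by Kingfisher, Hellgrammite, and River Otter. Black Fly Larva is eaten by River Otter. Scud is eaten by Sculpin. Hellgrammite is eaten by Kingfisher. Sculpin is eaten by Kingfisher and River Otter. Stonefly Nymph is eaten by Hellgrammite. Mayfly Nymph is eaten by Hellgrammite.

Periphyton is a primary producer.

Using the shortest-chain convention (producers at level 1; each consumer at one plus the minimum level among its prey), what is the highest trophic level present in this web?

Producers (level 1): Periphyton.
Following each consumer down to its lowest-level prey: Periphyton → Caddisfly Larva → Kingfisher (levels 1 through 3).
All prey of Kingfisher (Caddisfly Larva 2, Hellgrammite 3, Sculpin 3) are at level 2 or above, so Kingfisher is at level 1 + 2 = 3.
Every consumer has at least one prey at level 2 or below, so none exceeds level 3.

3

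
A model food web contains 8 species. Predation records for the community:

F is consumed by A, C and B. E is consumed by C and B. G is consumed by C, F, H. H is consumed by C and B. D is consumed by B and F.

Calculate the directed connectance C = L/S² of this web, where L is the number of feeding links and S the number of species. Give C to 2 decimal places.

The web has S = 8 species and L = 12 feeding links.
C = L / S² = 12 / 64 = 0.1875 ≈ 0.19.

C = 0.19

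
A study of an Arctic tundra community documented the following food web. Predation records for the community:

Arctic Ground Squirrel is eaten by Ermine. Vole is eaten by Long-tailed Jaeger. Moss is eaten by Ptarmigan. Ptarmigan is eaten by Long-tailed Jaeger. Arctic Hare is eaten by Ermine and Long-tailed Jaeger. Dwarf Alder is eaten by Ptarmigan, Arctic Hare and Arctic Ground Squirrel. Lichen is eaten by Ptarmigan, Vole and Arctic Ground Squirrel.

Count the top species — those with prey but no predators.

Top species (has prey, but nothing eats it): Ermine, Long-tailed Jaeger.
Count: 2.

2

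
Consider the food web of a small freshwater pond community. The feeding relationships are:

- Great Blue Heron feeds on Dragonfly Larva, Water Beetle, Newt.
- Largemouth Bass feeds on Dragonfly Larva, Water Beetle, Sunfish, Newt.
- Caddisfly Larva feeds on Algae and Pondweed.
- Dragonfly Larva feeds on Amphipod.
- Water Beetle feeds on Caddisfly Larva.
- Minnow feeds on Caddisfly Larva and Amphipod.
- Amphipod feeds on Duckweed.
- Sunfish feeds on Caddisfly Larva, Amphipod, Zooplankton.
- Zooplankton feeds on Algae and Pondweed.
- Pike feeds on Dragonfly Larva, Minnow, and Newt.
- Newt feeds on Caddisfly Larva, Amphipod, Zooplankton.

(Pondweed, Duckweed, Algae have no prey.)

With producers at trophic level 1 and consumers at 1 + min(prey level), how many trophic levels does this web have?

4

Producers (level 1): Pondweed, Duckweed, Algae.
Following each consumer down to its lowest-level prey: Pondweed → Zooplankton → Newt → Pike (levels 1 through 4).
All prey of Pike (Newt 3, Minnow 3, Dragonfly Larva 3) are at level 3 or above, so Pike is at level 1 + 3 = 4.
Every consumer has at least one prey at level 3 or below, so none exceeds level 4.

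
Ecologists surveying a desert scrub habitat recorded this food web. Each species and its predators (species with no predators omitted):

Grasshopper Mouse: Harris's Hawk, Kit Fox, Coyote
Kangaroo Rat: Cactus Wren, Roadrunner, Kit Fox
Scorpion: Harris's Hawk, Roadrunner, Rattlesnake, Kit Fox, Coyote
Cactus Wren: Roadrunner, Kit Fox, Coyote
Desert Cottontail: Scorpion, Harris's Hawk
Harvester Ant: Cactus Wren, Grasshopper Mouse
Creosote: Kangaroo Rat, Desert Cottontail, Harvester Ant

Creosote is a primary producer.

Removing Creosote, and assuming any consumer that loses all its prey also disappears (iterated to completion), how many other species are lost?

Remove Creosote.
Round 1: Kangaroo Rat (all prey gone), Desert Cottontail (all prey gone), Harvester Ant (all prey gone) → extinct.
Round 2: Cactus Wren (all prey gone), Grasshopper Mouse (all prey gone), Scorpion (all prey gone) → extinct.
Round 3: Harris's Hawk (all prey gone), Roadrunner (all prey gone), Rattlesnake (all prey gone), Kit Fox (all prey gone), Coyote (all prey gone) → extinct.
No further losses. Total secondary extinctions: 11.

11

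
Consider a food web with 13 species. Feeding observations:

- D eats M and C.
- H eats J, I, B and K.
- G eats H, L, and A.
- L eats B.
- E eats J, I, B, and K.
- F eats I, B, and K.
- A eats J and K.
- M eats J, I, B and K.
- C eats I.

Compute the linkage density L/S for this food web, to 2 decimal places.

L/S = 1.85

There are L = 24 links among S = 13 species.
L/S = 24/13 = 1.8462 ≈ 1.85.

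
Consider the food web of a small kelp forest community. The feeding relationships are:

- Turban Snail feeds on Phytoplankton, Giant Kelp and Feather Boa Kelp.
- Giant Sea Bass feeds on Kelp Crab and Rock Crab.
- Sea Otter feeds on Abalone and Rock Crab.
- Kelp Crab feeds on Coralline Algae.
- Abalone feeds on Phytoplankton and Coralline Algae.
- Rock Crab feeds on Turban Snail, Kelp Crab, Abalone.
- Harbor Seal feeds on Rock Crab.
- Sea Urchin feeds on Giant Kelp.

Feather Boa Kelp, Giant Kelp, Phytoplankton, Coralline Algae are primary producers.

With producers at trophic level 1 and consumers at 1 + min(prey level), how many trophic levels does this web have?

4

Producers (level 1): Feather Boa Kelp, Giant Kelp, Phytoplankton, Coralline Algae.
Following each consumer down to its lowest-level prey: Phytoplankton → Abalone → Rock Crab → Harbor Seal (levels 1 through 4).
All prey of Harbor Seal (Rock Crab 3) are at level 3 or above, so Harbor Seal is at level 1 + 3 = 4.
Every consumer has at least one prey at level 3 or below, so none exceeds level 4.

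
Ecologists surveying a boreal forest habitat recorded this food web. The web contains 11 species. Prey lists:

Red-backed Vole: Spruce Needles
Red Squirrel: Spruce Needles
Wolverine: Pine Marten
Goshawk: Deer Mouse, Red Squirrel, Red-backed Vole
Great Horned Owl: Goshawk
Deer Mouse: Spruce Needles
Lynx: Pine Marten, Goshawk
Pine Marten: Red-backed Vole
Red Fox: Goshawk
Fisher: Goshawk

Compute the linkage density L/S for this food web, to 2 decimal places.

There are L = 13 links among S = 11 species.
L/S = 13/11 = 1.1818 ≈ 1.18.

L/S = 1.18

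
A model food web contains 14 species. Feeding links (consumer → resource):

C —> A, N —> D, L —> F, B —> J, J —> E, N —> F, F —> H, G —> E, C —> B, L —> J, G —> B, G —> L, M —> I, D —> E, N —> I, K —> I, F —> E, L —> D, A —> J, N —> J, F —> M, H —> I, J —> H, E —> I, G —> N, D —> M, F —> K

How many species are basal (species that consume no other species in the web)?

1

Basal species (no prey listed): I.
Count: 1.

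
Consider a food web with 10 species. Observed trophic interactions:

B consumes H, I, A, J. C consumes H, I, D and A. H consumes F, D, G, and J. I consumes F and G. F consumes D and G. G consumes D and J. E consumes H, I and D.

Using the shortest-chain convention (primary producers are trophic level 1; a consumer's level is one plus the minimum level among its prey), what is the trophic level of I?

Trophic level 3

D is a producer → level 1.
G eats D → level 2.
I eats G → level 3.
No prey of I is below level 2, so 3 is the minimum.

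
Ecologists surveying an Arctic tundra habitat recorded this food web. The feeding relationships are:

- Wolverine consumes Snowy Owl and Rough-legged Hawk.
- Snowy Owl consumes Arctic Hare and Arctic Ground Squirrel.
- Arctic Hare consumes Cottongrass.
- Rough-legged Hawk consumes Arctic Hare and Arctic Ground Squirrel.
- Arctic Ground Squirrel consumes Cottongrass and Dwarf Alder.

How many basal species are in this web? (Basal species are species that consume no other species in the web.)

2

Basal species (no prey listed): Dwarf Alder, Cottongrass.
Count: 2.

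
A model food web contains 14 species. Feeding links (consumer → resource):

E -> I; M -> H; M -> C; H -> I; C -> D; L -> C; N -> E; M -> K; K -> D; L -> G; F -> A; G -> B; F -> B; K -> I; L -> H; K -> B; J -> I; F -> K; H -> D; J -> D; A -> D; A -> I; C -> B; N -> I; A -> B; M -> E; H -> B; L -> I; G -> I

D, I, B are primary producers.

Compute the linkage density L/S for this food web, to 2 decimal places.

There are L = 29 links among S = 14 species.
L/S = 29/14 = 2.0714 ≈ 2.07.

L/S = 2.07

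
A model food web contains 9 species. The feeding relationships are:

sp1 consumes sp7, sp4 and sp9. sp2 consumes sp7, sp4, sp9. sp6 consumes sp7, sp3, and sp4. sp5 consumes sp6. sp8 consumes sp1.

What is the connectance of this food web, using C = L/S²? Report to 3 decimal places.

The web has S = 9 species and L = 11 feeding links.
C = L / S² = 11 / 81 = 0.1358 ≈ 0.136.

C = 0.136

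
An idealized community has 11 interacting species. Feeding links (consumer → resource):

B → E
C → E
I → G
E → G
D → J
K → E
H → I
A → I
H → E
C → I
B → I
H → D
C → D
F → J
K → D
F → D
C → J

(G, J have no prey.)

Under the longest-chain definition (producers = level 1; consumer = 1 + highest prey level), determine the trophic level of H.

J is a producer → level 1.
D eats J → level 2.
H eats D (level 2); other prey at levels: E 2, I 2 → level 3.

Trophic level 3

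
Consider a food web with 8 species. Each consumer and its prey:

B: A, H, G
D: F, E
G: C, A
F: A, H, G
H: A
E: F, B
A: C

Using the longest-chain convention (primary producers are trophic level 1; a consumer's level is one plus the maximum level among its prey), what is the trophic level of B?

Trophic level 4

C is a producer → level 1.
A eats C → level 2.
H eats A → level 3.
B eats H (level 3); other prey at levels: A 2, G 3 → level 4.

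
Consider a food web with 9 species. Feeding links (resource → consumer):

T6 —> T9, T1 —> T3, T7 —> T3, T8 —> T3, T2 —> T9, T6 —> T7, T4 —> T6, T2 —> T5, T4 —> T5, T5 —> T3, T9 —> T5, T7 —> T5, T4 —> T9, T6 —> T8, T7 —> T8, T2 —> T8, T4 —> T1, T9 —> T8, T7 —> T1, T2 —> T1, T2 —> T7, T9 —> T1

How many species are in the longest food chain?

One longest chain: T4 → T6 → T7 → T5 → T3.
It has 5 species and 4 links.

5 species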